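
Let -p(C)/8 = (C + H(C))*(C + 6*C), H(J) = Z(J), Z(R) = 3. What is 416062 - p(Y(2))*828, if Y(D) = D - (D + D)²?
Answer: 7556734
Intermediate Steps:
H(J) = 3
Y(D) = D - 4*D² (Y(D) = D - (2*D)² = D - 4*D²)
p(C) = -56*C*(3 + C) (p(C) = -8*(C + 3)*(C + 6*C) = -8*(3 + C)*7*C = -56*C*(3 + C))
416062 - p(Y(2))*828 = 416062 - (-56*2*(1 - 4*2)*(3 + 2*(1 - 4*2)))*828 = 416062 - (-56*2*(1 - 8)*(3 + 2*(1 - 8)))*828 = 416062 - (-56*2*(-7)*(3 + 2*(-7)))*828 = 416062 - (-56*(-14)*(3 - 14))*828 = 416062 - (-56*(-14)*(-11))*828 = 416062 - (-8624)*828 = 416062 - 1*(-7140672) = 416062 + 7140672 = 7556734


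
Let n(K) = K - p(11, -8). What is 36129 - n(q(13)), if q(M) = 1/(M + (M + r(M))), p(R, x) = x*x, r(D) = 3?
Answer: 1049596/29 ≈ 36193.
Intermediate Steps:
p(R, x) = x²
q(M) = 1/(3 + 2*M) (q(M) = 1/(M + (M + 3)) = 1/(M + (3 + M)) = 1/(3 + 2*M))
n(K) = -64 + K (n(K) = K - 1*(-8)² = K - 1*64 = K - 64 = -64 + K)
36129 - n(q(13)) = 36129 - (-64 + 1/(3 + 2*13)) = 36129 - (-64 + 1/(3 + 26)) = 36129 - (-64 + 1/29) = 36129 - 1*(-1855/29) = 36129 + 1855/29 = 1049596/29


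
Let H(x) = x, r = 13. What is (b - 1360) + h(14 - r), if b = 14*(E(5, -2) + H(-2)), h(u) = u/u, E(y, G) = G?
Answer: -1415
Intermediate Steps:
h(u) = 1
b = -56 (b = 14*(-2 - 2) = 14*(-4) = -56)
(b - 1360) + h(14 - r) = (-56 - 1360) + 1 = -1416 + 1 = -1415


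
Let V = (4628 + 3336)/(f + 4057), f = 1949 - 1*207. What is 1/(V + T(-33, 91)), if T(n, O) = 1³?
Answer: 5799/13763 ≈ 0.42135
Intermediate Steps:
f = 1742 (f = 1949 - 207 = 1742)
T(n, O) = 1
V = 7964/5799 (V = (4628 + 3336)/(1742 + 4057) = 7964/5799 ≈ 1.3733)
1/(V + T(-33, 91)) = 1/(7964/5799 + 1) = 1/(13763/5799) = 5799/13763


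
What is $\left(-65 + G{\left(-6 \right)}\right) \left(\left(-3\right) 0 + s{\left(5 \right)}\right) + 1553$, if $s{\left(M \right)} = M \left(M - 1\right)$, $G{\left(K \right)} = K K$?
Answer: $973$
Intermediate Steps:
$G{\left(K \right)} = K^{2}$
$s{\left(M \right)} = M \left(-1 + M\right)$
$\left(-65 + G{\left(-6 \right)}\right) \left(\left(-3\right) 0 + s{\left(5 \right)}\right) + 1553 = \left(-65 + \left(-6\right)^{2}\right) \left(\left(-3\right) 0 + 5 \left(-1 + 5\right)\right) + 1553 = \left(-65 + 36\right) \left(0 + 5 \cdot 4\right) + 1553 = - 29 \left(0 + 20\right) + 1553 = \left(-29\right) 20 + 1553 = -580 + 1553 = 973$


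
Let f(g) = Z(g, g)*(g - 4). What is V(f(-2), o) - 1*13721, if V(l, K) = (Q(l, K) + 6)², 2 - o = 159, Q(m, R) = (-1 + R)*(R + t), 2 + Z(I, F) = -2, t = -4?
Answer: 647383415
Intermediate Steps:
Z(I, F) = -4 (Z(I, F) = -2 - 2 = -4)
Q(m, R) = (-1 + R)*(-4 + R) (Q(m, R) = (-1 + R)*(R - 4) = (-1 + R)*(-4 + R))
o = -157 (o = 2 - 1*159 = 2 - 159 = -157)
f(g) = 16 - 4*g (f(g) = -4*(g - 4) = -4*(-4 + g) = 16 - 4*g)
V(l, K) = (10 + K² - 5*K)² (V(l, K) = ((4 + K² - 5*K) + 6)² = (10 + K² - 5*K)²)
V(f(-2), o) - 1*13721 = (10 + (-157)² - 5*(-157))² - 1*13721 = (10 + 24649 + 785)² - 13721 = 25444² - 13721 = 647397136 - 13721 = 647383415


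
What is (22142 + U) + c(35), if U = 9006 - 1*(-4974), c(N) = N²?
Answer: 37347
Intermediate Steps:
U = 13980 (U = 9006 + 4974 = 13980)
(22142 + U) + c(35) = (22142 + 13980) + 35² = 36122 + 1225 = 37347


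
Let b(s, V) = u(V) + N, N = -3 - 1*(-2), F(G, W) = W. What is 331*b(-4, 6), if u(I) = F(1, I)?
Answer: 1655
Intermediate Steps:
u(I) = I
N = -1 (N = -3 + 2 = -1)
b(s, V) = -1 + V (b(s, V) = V - 1 = -1 + V)
331*b(-4, 6) = 331*(-1 + 6) = 331*5 = 1655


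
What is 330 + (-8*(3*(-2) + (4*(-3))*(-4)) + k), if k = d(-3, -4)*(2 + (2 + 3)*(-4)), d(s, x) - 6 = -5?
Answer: -24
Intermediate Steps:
d(s, x) = 1 (d(s, x) = 6 - 5 = 1)
k = -18 (k = 1*(2 + (2 + 3)*(-4)) = 1*(2 + 5*(-4)) = 1*(2 - 20) = 1*(-18) = -18)
330 + (-8*(3*(-2) + (4*(-3))*(-4)) + k) = 330 + (-8*(3*(-2) + (4*(-3))*(-4)) - 18) = 330 + (-8*(-6 - 12*(-4)) - 18) = 330 + (-8*(-6 + 48) - 18) = 330 + (-8*42 - 18) = 330 + (-336 - 18) = 330 - 354 = -24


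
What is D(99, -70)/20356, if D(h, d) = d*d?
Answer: 175/727 ≈ 0.24072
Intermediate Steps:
D(h, d) = d²
D(99, -70)/20356 = (-70)²/20356 = 4900*(1/20356) = 175/727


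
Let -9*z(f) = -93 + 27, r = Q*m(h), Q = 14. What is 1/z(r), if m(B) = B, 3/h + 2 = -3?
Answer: 3/22 ≈ 0.13636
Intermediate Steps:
h = -3/5 (h = 3/(-2 - 3) = 3/(-5) = 3*(-1/5) = -3/5 ≈ -0.60000)
r = -42/5 (r = 14*(-3/5) = -42/5 ≈ -8.4000)
z(f) = 22/3 (z(f) = -(-93 + 27)/9 = -1/9*(-66) = 22/3)
1/z(r) = 1/(22/3) = 3/22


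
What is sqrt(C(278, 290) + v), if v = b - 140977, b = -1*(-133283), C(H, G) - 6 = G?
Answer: 3*I*sqrt(822) ≈ 86.012*I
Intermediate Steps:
C(H, G) = 6 + G
b = 133283
v = -7694 (v = 133283 - 140977 = -7694)
sqrt(C(278, 290) + v) = sqrt((6 + 290) - 7694) = sqrt(296 - 7694) = sqrt(-7398) = 3*I*sqrt(822)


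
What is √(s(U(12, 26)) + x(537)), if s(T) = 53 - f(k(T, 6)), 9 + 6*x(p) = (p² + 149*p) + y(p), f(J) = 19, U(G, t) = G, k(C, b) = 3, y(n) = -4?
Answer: √2211438/6 ≈ 247.85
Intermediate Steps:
x(p) = -13/6 + p²/6 + 149*p/6 (x(p) = -3/2 + ((p² + 149*p) - 4)/6 = -3/2 + (-4 + p² + 149*p)/6 = -3/2 + (-⅔ + p²/6 + 149*p/6) = -13/6 + p²/6 + 149*p/6)
s(T) = 34 (s(T) = 53 - 1*19 = 53 - 19 = 34)
√(s(U(12, 26)) + x(537)) = √(34 + (-13/6 + (⅙)*537² + (149/6)*537)) = √(34 + (-13/6 + (⅙)*288369 + 26671/2)) = √(34 + (-13/6 + 96123/2 + 26671/2)) = √(34 + 368369/6) = √(368573/6) = √2211438/6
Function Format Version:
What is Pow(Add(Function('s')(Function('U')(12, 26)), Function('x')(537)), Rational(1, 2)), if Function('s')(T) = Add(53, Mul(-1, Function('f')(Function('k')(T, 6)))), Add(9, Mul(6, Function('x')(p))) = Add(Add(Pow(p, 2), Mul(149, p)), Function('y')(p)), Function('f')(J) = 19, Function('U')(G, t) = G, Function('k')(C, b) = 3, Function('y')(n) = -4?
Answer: Mul(Rational(1, 6), Pow(2211438, Rational(1, 2))) ≈ 247.85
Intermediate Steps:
Function('x')(p) = Add(Rational(-13, 6), Mul(Rational(1, 6), Pow(p, 2)), Mul(Rational(149, 6), p)) (Function('x')(p) = Add(Rational(-3, 2), Mul(Rational(1, 6), Add(Add(Pow(p, 2), Mul(149, p)), -4))) = Add(Rational(-3, 2), Mul(Rational(1, 6), Add(-4, Pow(p, 2), Mul(149, p)))) = Add(Rational(-3, 2), Add(Rational(-2, 3), Mul(Rational(1, 6), Pow(p, 2)), Mul(Rational(149, 6), p))) = Add(Rational(-13, 6), Mul(Rational(1, 6), Pow(p, 2)), Mul(Rational(149, 6), p)))
Function('s')(T) = 34 (Function('s')(T) = Add(53, Mul(-1, 19)) = Add(53, -19) = 34)
Pow(Add(Function('s')(Function('U')(12, 26)), Function('x')(537)), Rational(1, 2)) = Pow(Add(34, Add(Rational(-13, 6), Mul(Rational(1, 6), Pow(537, 2)), Mul(Rational(149, 6), 537))), Rational(1, 2)) = Pow(Add(34, Add(Rational(-13, 6), Mul(Rational(1, 6), 288369), Rational(26671, 2))), Rational(1, 2)) = Pow(Add(34, Add(Rational(-13, 6), Rational(96123, 2), Rational(26671, 2))), Rational(1, 2)) = Pow(Add(34, Rational(368369, 6)), Rational(1, 2)) = Pow(Rational(368573, 6), Rational(1, 2)) = Mul(Rational(1, 6), Pow(2211438, Rational(1, 2)))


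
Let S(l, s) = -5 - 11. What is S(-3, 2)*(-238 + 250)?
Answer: -192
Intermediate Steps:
S(l, s) = -16
S(-3, 2)*(-238 + 250) = -16*(-238 + 250) = -16*12 = -192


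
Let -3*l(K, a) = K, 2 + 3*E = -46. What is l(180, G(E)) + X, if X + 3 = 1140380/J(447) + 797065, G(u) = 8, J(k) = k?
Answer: 357400274/447 ≈ 7.9955e+5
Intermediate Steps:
E = -16 (E = -2/3 + (1/3)*(-46) = -2/3 - 46/3 = -16)
l(K, a) = -K/3
X = 357427094/447 (X = -3 + (1140380/447 + 797065) = -3 + 357428435/447 = 357427094/447 ≈ 7.9961e+5)
l(180, G(E)) + X = -1/3*180 + 357427094/447 = -60 + 357427094/447 = 357400274/447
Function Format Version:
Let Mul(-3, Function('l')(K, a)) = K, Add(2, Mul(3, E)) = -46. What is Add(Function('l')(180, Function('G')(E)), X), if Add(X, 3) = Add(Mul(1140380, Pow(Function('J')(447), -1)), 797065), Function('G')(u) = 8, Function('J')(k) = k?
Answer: Rational(357400274, 447) ≈ 7.9955e+5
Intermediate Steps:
E = -16 (E = Add(Rational(-2, 3), Mul(Rational(1, 3), -46)) = Add(Rational(-2, 3), Rational(-46, 3)) = -16)
Function('l')(K, a) = Mul(Rational(-1, 3), K)
X = Rational(357427094, 447) (X = Add(-3, Add(Mul(1140380, Pow(447, -1)), 797065)) = Add(-3, Add(Mul(1140380, Rational(1, 447)), 797065)) = Add(-3, Add(Rational(1140380, 447), 797065)) = Add(-3, Rational(357428435, 447)) = Rational(357427094, 447) ≈ 7.9961e+5)
Add(Function('l')(180, Function('G')(E)), X) = Add(Mul(Rational(-1, 3), 180), Rational(357427094, 447)) = Add(-60, Rational(357427094, 447)) = Rational(357400274, 447)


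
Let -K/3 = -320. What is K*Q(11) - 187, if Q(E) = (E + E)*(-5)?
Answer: -105787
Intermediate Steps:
K = 960 (K = -3*(-320) = 960)
Q(E) = -10*E (Q(E) = (2*E)*(-5) = -10*E)
K*Q(11) - 187 = 960*(-10*11) - 187 = 960*(-110) - 187 = -105600 - 187 = -105787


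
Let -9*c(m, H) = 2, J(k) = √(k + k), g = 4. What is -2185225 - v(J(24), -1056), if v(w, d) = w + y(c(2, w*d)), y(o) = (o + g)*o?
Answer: -177003157/81 - 4*√3 ≈ -2.1852e+6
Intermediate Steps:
J(k) = √2*√k (J(k) = √(2*k) = √2*√k)
c(m, H) = -2/9 (c(m, H) = -⅑*2 = -2/9)
y(o) = o*(4 + o) (y(o) = (o + 4)*o = (4 + o)*o = o*(4 + o))
v(w, d) = -68/81 + w (v(w, d) = w - 2*(4 - 2/9)/9 = w - 2/9*34/9 = w - 68/81 = -68/81 + w)
-2185225 - v(J(24), -1056) = -2185225 - (-68/81 + √2*√24) = -2185225 - (-68/81 + √2*(2*√6)) = -2185225 - (-68/81 + 4*√3) = -2185225 + (68/81 - 4*√3) = -177003157/81 - 4*√3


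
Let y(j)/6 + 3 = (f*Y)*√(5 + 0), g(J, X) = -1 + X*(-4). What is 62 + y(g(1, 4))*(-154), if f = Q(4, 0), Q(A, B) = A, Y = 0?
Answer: 2834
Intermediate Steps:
f = 4
g(J, X) = -1 - 4*X
y(j) = -18 (y(j) = -18 + 6*((4*0)*√(5 + 0)) = -18 + 6*(0*√5) = -18 + 6*0 = -18 + 0 = -18)
62 + y(g(1, 4))*(-154) = 62 - 18*(-154) = 62 + 2772 = 2834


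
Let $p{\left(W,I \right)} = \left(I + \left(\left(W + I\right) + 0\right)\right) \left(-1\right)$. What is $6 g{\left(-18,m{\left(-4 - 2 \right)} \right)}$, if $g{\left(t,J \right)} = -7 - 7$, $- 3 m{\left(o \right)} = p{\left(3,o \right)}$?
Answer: $-84$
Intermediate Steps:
$p{\left(W,I \right)} = - W - 2 I$ ($p{\left(W,I \right)} = \left(I + \left(\left(I + W\right) + 0\right)\right) \left(-1\right) = \left(I + \left(I + W\right)\right) \left(-1\right) = \left(W + 2 I\right) \left(-1\right) = - W - 2 I$)
$m{\left(o \right)} = 1 + \frac{2 o}{3}$ ($m{\left(o \right)} = - \frac{\left(-1\right) 3 - 2 o}{3} = - \frac{-3 - 2 o}{3} = 1 + \frac{2 o}{3}$)
$g{\left(t,J \right)} = -14$ ($g{\left(t,J \right)} = -7 - 7 = -14$)
$6 g{\left(-18,m{\left(-4 - 2 \right)} \right)} = 6 \left(-14\right) = -84$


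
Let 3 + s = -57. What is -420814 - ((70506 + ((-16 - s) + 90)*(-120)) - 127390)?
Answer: -347850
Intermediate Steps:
s = -60 (s = -3 - 57 = -60)
-420814 - ((70506 + ((-16 - s) + 90)*(-120)) - 127390) = -420814 - ((70506 + ((-16 - 1*(-60)) + 90)*(-120)) - 127390) = -420814 - ((70506 + ((-16 + 60) + 90)*(-120)) - 127390) = -420814 - ((70506 + (44 + 90)*(-120)) - 127390) = -420814 - ((70506 + 134*(-120)) - 127390) = -420814 - ((70506 - 16080) - 127390) = -420814 - (54426 - 127390) = -420814 - 1*(-72964) = -420814 + 72964 = -347850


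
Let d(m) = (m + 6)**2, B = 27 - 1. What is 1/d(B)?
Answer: 1/1024 ≈ 0.00097656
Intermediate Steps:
B = 26
d(m) = (6 + m)**2
1/d(B) = 1/((6 + 26)**2) = 1/(32**2) = 1/1024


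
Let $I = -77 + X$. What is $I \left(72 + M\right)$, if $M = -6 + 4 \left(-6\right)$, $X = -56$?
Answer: $-5586$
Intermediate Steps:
$M = -30$ ($M = -6 - 24 = -30$)
$I = -133$ ($I = -77 - 56 = -133$)
$I \left(72 + M\right) = - 133 \left(72 - 30\right) = \left(-133\right) 42 = -5586$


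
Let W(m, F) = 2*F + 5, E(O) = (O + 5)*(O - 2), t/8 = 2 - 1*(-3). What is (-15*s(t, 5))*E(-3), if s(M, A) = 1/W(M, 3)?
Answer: 150/11 ≈ 13.636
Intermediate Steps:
t = 40 (t = 8*(2 - 1*(-3)) = 8*(2 + 3) = 8*5 = 40)
E(O) = (-2 + O)*(5 + O) (E(O) = (5 + O)*(-2 + O) = (-2 + O)*(5 + O))
W(m, F) = 5 + 2*F
s(M, A) = 1/11 (s(M, A) = 1/(5 + 2*3) = 1/(5 + 6) = 1/11)
(-15*s(t, 5))*E(-3) = (-15*1/11)*(-10 + (-3)² + 3*(-3)) = -15*(-10 + 9 - 9)/11 = -15/11*(-10) = 150/11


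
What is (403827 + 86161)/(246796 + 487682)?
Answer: 244994/367239 ≈ 0.66712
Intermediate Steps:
(403827 + 86161)/(246796 + 487682) = 489988/734478 = 489988*(1/734478) = 244994/367239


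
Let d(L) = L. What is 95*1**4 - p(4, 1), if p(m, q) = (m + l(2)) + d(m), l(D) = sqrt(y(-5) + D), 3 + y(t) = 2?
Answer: 86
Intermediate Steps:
y(t) = -1 (y(t) = -3 + 2 = -1)
l(D) = sqrt(-1 + D)
p(m, q) = 1 + 2*m (p(m, q) = (m + sqrt(-1 + 2)) + m = (m + sqrt(1)) + m = (m + 1) + m = (1 + m) + m = 1 + 2*m)
95*1**4 - p(4, 1) = 95*1**4 - (1 + 2*4) = 95*1 - (1 + 8) = 95 - 1*9 = 95 - 9 = 86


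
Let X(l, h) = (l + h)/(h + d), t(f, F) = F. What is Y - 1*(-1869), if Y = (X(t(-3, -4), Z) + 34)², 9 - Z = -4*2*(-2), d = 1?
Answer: 113509/36 ≈ 3153.0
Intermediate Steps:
Z = -7 (Z = 9 - (-4*2)*(-2) = 9 - (-8)*(-2) = 9 - 1*16 = 9 - 16 = -7)
X(l, h) = (h + l)/(1 + h) (X(l, h) = (l + h)/(h + 1) = (h + l)/(1 + h))
Y = 46225/36 (Y = ((-7 - 4)/(1 - 7) + 34)² = (-11/(-6) + 34)² = (-⅙*(-11) + 34)² = (11/6 + 34)² = (215/6)² = 46225/36 ≈ 1284.0)
Y - 1*(-1869) = 46225/36 - 1*(-1869) = 46225/36 + 1869 = 113509/36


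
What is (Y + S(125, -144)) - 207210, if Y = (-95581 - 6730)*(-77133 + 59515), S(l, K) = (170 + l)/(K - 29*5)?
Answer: 520867008237/289 ≈ 1.8023e+9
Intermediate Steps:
S(l, K) = (170 + l)/(-145 + K) (S(l, K) = (170 + l)/(K - 145) = (170 + l)/(-145 + K))
Y = 1802515198 (Y = -102311*(-17618) = 1802515198)
(Y + S(125, -144)) - 207210 = (1802515198 + (170 + 125)/(-145 - 144)) - 207210 = (1802515198 + 295/(-289)) - 207210 = (1802515198 - 1/289*295) - 207210 = (1802515198 - 295/289) - 207210 = 520926891927/289 - 207210 = 520867008237/289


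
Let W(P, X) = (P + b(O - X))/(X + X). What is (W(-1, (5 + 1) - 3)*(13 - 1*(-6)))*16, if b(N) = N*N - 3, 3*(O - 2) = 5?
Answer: -4864/27 ≈ -180.15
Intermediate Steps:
O = 11/3 (O = 2 + (⅓)*5 = 2 + 5/3 = 11/3 ≈ 3.6667)
b(N) = -3 + N² (b(N) = N² - 3 = -3 + N²)
W(P, X) = (-3 + P + (11/3 - X)²)/(2*X) (W(P, X) = (P + (-3 + (11/3 - X)²))/(X + X) = (-3 + P + (11/3 - X)²)/((2*X)) = (-3 + P + (11/3 - X)²)*(1/(2*X)) = (-3 + P + (11/3 - X)²)/(2*X))
(W(-1, (5 + 1) - 3)*(13 - 1*(-6)))*16 = (((-27 + (-11 + 3*((5 + 1) - 3))² + 9*(-1))/(18*((5 + 1) - 3)))*(13 - 1*(-6)))*16 = (((-27 + (-11 + 3*(6 - 3))² - 9)/(18*(6 - 3)))*(13 + 6))*16 = (((1/18)*(-27 + (-11 + 3*3)² - 9)/3)*19)*16 = (((1/18)*(⅓)*(-27 + (-11 + 9)² - 9))*19)*16 = (((1/18)*(⅓)*(-27 + (-2)² - 9))*19)*16 = (((1/18)*(⅓)*(-27 + 4 - 9))*19)*16 = (((1/18)*(⅓)*(-32))*19)*16 = -16/27*19*16 = -304/27*16 = -4864/27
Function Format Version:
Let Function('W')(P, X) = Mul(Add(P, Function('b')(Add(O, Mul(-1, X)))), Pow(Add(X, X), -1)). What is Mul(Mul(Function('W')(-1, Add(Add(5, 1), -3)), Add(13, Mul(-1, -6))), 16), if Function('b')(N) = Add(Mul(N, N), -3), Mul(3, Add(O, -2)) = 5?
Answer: Rational(-4864, 27) ≈ -180.15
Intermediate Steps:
O = Rational(11, 3) (O = Add(2, Mul(Rational(1, 3), 5)) = Add(2, Rational(5, 3)) = Rational(11, 3) ≈ 3.6667)
Function('b')(N) = Add(-3, Pow(N, 2)) (Function('b')(N) = Add(Pow(N, 2), -3) = Add(-3, Pow(N, 2)))
Function('W')(P, X) = Mul(Rational(1, 2), Pow(X, -1), Add(-3, P, Pow(Add(Rational(11, 3), Mul(-1, X)), 2))) (Function('W')(P, X) = Mul(Add(P, Add(-3, Pow(Add(Rational(11, 3), Mul(-1, X)), 2))), Pow(Add(X, X), -1)) = Mul(Add(-3, P, Pow(Add(Rational(11, 3), Mul(-1, X)), 2)), Pow(Mul(2, X), -1)) = Mul(Add(-3, P, Pow(Add(Rational(11, 3), Mul(-1, X)), 2)), Mul(Rational(1, 2), Pow(X, -1))) = Mul(Rational(1, 2), Pow(X, -1), Add(-3, P, Pow(Add(Rational(11, 3), Mul(-1, X)), 2))))
Mul(Mul(Function('W')(-1, Add(Add(5, 1), -3)), Add(13, Mul(-1, -6))), 16) = Mul(Mul(Mul(Rational(1, 18), Pow(Add(Add(5, 1), -3), -1), Add(-27, Pow(Add(-11, Mul(3, Add(Add(5, 1), -3))), 2), Mul(9, -1))), Add(13, Mul(-1, -6))), 16) = Mul(Mul(Mul(Rational(1, 18), Pow(Add(6, -3), -1), Add(-27, Pow(Add(-11, Mul(3, Add(6, -3))), 2), -9)), Add(13, 6)), 16) = Mul(Mul(Mul(Rational(1, 18), Pow(3, -1), Add(-27, Pow(Add(-11, Mul(3, 3)), 2), -9)), 19), 16) = Mul(Mul(Mul(Rational(1, 18), Rational(1, 3), Add(-27, Pow(Add(-11, 9), 2), -9)), 19), 16) = Mul(Mul(Mul(Rational(1, 18), Rational(1, 3), Add(-27, Pow(-2, 2), -9)), 19), 16) = Mul(Mul(Mul(Rational(1, 18), Rational(1, 3), Add(-27, 4, -9)), 19), 16) = Mul(Mul(Mul(Rational(1, 18), Rational(1, 3), -32), 19), 16) = Mul(Mul(Rational(-16, 27), 19), 16) = Mul(Rational(-304, 27), 16) = Rational(-4864, 27)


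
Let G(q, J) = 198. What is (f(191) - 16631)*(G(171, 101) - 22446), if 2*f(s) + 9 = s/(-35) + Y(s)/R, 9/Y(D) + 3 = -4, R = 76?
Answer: 246161385801/665 ≈ 3.7017e+8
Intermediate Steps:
Y(D) = -9/7 (Y(D) = 9/(-3 - 4) = 9/(-7) = 9*(-⅐) = -9/7)
f(s) = -4797/1064 - s/70 (f(s) = -9/2 + (s/(-35) - 9/7/76)/2 = -9/2 + (s*(-1/35) - 9/7*1/76)/2 = -9/2 + (-s/35 - 9/532)/2 = -9/2 + (-9/532 - s/35)/2 = -9/2 + (-9/1064 - s/70) = -4797/1064 - s/70)
(f(191) - 16631)*(G(171, 101) - 22446) = ((-4797/1064 - 1/70*191) - 16631)*(198 - 22446) = ((-4797/1064 - 191/70) - 16631)*(-22248) = (-38501/5320 - 16631)*(-22248) = -88515421/5320*(-22248) = 246161385801/665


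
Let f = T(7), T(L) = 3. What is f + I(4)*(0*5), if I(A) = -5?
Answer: 3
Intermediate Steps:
f = 3
f + I(4)*(0*5) = 3 - 0*5 = 3 - 5*0 = 3 + 0 = 3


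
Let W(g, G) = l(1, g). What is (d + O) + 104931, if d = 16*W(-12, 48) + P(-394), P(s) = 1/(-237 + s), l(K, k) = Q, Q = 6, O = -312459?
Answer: -130889593/631 ≈ -2.0743e+5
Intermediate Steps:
l(K, k) = 6
W(g, G) = 6
d = 60575/631 (d = 16*6 + 1/(-237 - 394) = 96 + 1/(-631) = 96 - 1/631 = 60575/631 ≈ 95.998)
(d + O) + 104931 = (60575/631 - 312459) + 104931 = -197101054/631 + 104931 = -130889593/631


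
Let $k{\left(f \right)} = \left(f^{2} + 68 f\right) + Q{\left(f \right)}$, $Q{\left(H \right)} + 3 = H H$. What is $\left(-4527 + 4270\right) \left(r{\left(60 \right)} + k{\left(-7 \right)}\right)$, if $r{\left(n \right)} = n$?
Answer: $82497$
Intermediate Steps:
$Q{\left(H \right)} = -3 + H^{2}$ ($Q{\left(H \right)} = -3 + H H = -3 + H^{2}$)
$k{\left(f \right)} = -3 + 2 f^{2} + 68 f$ ($k{\left(f \right)} = \left(f^{2} + 68 f\right) + \left(-3 + f^{2}\right) = -3 + 2 f^{2} + 68 f$)
$\left(-4527 + 4270\right) \left(r{\left(60 \right)} + k{\left(-7 \right)}\right) = \left(-4527 + 4270\right) \left(60 + \left(-3 + 2 \left(-7\right)^{2} + 68 \left(-7\right)\right)\right) = - 257 \left(60 - 381\right) = \left(-257\right) \left(-321\right) = 82497$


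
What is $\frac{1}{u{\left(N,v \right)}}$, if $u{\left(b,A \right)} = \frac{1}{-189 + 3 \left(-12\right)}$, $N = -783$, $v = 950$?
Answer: $-225$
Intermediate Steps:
$u{\left(b,A \right)} = - \frac{1}{225}$ ($u{\left(b,A \right)} = \frac{1}{-189 - 36} = \frac{1}{-225} = - \frac{1}{225}$)
$\frac{1}{u{\left(N,v \right)}} = \frac{1}{- \frac{1}{225}} = -225$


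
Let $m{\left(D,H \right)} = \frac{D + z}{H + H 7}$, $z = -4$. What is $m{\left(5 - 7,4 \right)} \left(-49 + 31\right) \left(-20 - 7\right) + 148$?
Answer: $\frac{455}{8} \approx 56.875$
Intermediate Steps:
$m{\left(D,H \right)} = \frac{-4 + D}{8 H}$ ($m{\left(D,H \right)} = \frac{D - 4}{H + H 7} = \frac{-4 + D}{H + 7 H} = \frac{-4 + D}{8 H}$)
$m{\left(5 - 7,4 \right)} \left(-49 + 31\right) \left(-20 - 7\right) + 148 = \frac{-4 + \left(5 - 7\right)}{8 \cdot 4} \left(-49 + 31\right) \left(-20 - 7\right) + 148 = \frac{1}{8} \cdot \frac{1}{4} \left(-4 + \left(5 - 7\right)\right) \left(\left(-18\right) \left(-27\right)\right) + 148 = \frac{1}{8} \cdot \frac{1}{4} \left(-4 - 2\right) 486 + 148 = \frac{1}{8} \cdot \frac{1}{4} \left(-6\right) 486 + 148 = \left(- \frac{3}{16}\right) 486 + 148 = - \frac{729}{8} + 148 = \frac{455}{8}$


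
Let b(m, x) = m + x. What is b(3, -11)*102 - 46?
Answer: -862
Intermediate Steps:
b(3, -11)*102 - 46 = (3 - 11)*102 - 46 = -8*102 - 46 = -816 - 46 = -862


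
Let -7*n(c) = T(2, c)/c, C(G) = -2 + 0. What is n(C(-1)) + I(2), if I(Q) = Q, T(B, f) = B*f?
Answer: 12/7 ≈ 1.7143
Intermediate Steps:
C(G) = -2
n(c) = -2/7 (n(c) = -2*c/(7*c) = -⅐*2 = -2/7)
n(C(-1)) + I(2) = -2/7 + 2 = 12/7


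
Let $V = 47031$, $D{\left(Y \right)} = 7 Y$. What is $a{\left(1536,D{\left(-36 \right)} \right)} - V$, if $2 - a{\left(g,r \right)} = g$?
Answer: $-48565$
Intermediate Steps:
$a{\left(g,r \right)} = 2 - g$
$a{\left(1536,D{\left(-36 \right)} \right)} - V = \left(2 - 1536\right) - 47031 = -1534 - 47031 = -48565$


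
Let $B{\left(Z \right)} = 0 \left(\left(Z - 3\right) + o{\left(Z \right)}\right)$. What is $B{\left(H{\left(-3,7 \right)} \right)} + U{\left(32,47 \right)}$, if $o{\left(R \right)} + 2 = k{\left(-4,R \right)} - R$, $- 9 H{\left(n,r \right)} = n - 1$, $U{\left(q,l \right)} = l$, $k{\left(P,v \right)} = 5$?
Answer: $47$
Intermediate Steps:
$H{\left(n,r \right)} = \frac{1}{9} - \frac{n}{9}$ ($H{\left(n,r \right)} = - \frac{n - 1}{9} = - \frac{-1 + n}{9} = \frac{1}{9} - \frac{n}{9}$)
$o{\left(R \right)} = 3 - R$ ($o{\left(R \right)} = -2 - \left(-5 + R\right) = 3 - R$)
$B{\left(Z \right)} = 0$ ($B{\left(Z \right)} = 0 \left(\left(Z - 3\right) - \left(-3 + Z\right)\right) = 0 \left(\left(-3 + Z\right) - \left(-3 + Z\right)\right) = 0 \cdot 0 = 0$)
$B{\left(H{\left(-3,7 \right)} \right)} + U{\left(32,47 \right)} = 0 + 47 = 47$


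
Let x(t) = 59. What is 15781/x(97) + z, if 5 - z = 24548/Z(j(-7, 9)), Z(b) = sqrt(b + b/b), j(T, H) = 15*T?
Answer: 16076/59 + 6137*I*sqrt(26)/13 ≈ 272.47 + 2407.1*I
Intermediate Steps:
Z(b) = sqrt(1 + b) (Z(b) = sqrt(b + 1) = sqrt(1 + b))
z = 5 + 6137*I*sqrt(26)/13 (z = 5 - 24548/(sqrt(1 + 15*(-7))) = 5 - 24548/(sqrt(1 - 105)) = 5 - 24548/(sqrt(-104)) = 5 - 24548/(2*I*sqrt(26)) = 5 - 24548*(-I*sqrt(26)/52) = 5 - (-6137)*I*sqrt(26)/13 = 5 + 6137*I*sqrt(26)/13 ≈ 5.0 + 2407.1*I)
15781/x(97) + z = 15781/59 + (5 + 6137*I*sqrt(26)/13) = 16076/59 + 6137*I*sqrt(26)/13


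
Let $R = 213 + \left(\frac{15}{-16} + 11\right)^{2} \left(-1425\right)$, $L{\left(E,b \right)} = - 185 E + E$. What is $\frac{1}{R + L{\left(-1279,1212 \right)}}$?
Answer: $\frac{256}{23363119} \approx 1.0957 \cdot 10^{-5}$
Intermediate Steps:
$L{\left(E,b \right)} = - 184 E$
$R = - \frac{36882897}{256}$ ($R = 213 + \left(15 \left(- \frac{1}{16}\right) + 11\right)^{2} \left(-1425\right) = 213 + \left(- \frac{15}{16} + 11\right)^{2} \left(-1425\right) = 213 + \left(\frac{161}{16}\right)^{2} \left(-1425\right) = 213 + \frac{25921}{256} \left(-1425\right) = 213 - \frac{36937425}{256} = - \frac{36882897}{256} \approx -1.4407 \cdot 10^{5}$)
$\frac{1}{R + L{\left(-1279,1212 \right)}} = \frac{1}{- \frac{36882897}{256} - -235336} = \frac{1}{- \frac{36882897}{256} + 235336} = \frac{1}{\frac{23363119}{256}} = \frac{256}{23363119}$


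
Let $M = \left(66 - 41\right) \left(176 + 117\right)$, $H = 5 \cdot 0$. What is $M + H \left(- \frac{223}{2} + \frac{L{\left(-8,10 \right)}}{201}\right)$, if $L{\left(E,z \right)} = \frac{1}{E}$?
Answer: $7325$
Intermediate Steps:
$H = 0$
$M = 7325$ ($M = 25 \cdot 293 = 7325$)
$M + H \left(- \frac{223}{2} + \frac{L{\left(-8,10 \right)}}{201}\right) = 7325 + 0 \left(- \frac{223}{2} + \frac{1}{\left(-8\right) 201}\right) = 7325 + 0 \left(\left(-223\right) \frac{1}{2} - \frac{1}{1608}\right) = 7325 + 0 \left(- \frac{223}{2} - \frac{1}{1608}\right) = 7325 + 0 \left(- \frac{179293}{1608}\right) = 7325 + 0 = 7325$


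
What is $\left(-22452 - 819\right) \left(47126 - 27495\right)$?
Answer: $-456833001$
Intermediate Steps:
$\left(-22452 - 819\right) \left(47126 - 27495\right) = \left(-23271\right) 19631 = -456833001$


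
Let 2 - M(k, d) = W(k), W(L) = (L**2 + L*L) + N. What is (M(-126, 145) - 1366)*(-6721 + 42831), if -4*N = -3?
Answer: -2391691685/2 ≈ -1.1958e+9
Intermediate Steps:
N = 3/4 (N = -1/4*(-3) = 3/4 ≈ 0.75000)
W(L) = 3/4 + 2*L**2 (W(L) = (L**2 + L*L) + 3/4 = (L**2 + L**2) + 3/4 = 2*L**2 + 3/4 = 3/4 + 2*L**2)
M(k, d) = 5/4 - 2*k**2 (M(k, d) = 2 - (3/4 + 2*k**2) = 2 + (-3/4 - 2*k**2) = 5/4 - 2*k**2)
(M(-126, 145) - 1366)*(-6721 + 42831) = ((5/4 - 2*(-126)**2) - 1366)*(-6721 + 42831) = ((5/4 - 2*15876) - 1366)*36110 = ((5/4 - 31752) - 1366)*36110 = (-127003/4 - 1366)*36110 = -132467/4*36110 = -2391691685/2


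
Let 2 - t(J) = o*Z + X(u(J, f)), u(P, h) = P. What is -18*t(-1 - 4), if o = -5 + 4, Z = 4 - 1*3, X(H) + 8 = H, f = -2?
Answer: -288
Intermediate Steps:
X(H) = -8 + H
Z = 1 (Z = 4 - 3 = 1)
o = -1
t(J) = 11 - J (t(J) = 2 - (-1*1 + (-8 + J)) = 2 - (-1 + (-8 + J)) = 2 - (-9 + J) = 2 + (9 - J) = 11 - J)
-18*t(-1 - 4) = -18*(11 - (-1 - 4)) = -18*(11 - 1*(-5)) = -18*(11 + 5) = -18*16 = -288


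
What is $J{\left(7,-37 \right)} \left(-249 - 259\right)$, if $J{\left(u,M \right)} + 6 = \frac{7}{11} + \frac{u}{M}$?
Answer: $\frac{1148080}{407} \approx 2820.8$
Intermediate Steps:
$J{\left(u,M \right)} = - \frac{59}{11} + \frac{u}{M}$ ($J{\left(u,M \right)} = -6 + \left(\frac{7}{11} + \frac{u}{M}\right) = - \frac{59}{11} + \frac{u}{M}$)
$J{\left(7,-37 \right)} \left(-249 - 259\right) = \left(- \frac{59}{11} + \frac{7}{-37}\right) \left(-249 - 259\right) = \left(- \frac{59}{11} + 7 \left(- \frac{1}{37}\right)\right) \left(-508\right) = \left(- \frac{59}{11} - \frac{7}{37}\right) \left(-508\right) = \left(- \frac{2260}{407}\right) \left(-508\right) = \frac{1148080}{407}$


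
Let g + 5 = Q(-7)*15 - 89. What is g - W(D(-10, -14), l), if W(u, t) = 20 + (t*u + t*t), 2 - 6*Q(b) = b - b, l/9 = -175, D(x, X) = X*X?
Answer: -2172034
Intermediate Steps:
D(x, X) = X**2
l = -1575 (l = 9*(-175) = -1575)
Q(b) = 1/3 (Q(b) = 1/3 - (b - b)/6 = 1/3 - 1/6*0 = 1/3 + 0 = 1/3)
W(u, t) = 20 + t**2 + t*u (W(u, t) = 20 + (t*u + t**2) = 20 + (t**2 + t*u) = 20 + t**2 + t*u)
g = -89 (g = -5 + ((1/3)*15 - 89) = -5 + (5 - 89) = -5 - 84 = -89)
g - W(D(-10, -14), l) = -89 - (20 + (-1575)**2 - 1575*(-14)**2) = -89 - (20 + 2480625 - 1575*196) = -89 - (20 + 2480625 - 308700) = -89 - 1*2171945 = -89 - 2171945 = -2172034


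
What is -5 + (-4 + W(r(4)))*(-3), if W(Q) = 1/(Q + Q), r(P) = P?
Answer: 53/8 ≈ 6.6250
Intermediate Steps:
W(Q) = 1/(2*Q)
-5 + (-4 + W(r(4)))*(-3) = -5 + (-4 + (1/2)/4)*(-3) = -5 + (-4 + (1/2)*(1/4))*(-3) = -5 + (-4 + 1/8)*(-3) = -5 - 31/8*(-3) = -5 + 93/8 = 53/8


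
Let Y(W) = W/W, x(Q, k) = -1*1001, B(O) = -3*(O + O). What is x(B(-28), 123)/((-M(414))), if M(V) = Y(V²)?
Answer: 1001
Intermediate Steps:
B(O) = -6*O
x(Q, k) = -1001
Y(W) = 1
M(V) = 1
x(B(-28), 123)/((-M(414))) = -1001/((-1*1)) = -1001/(-1) = -1001*(-1) = 1001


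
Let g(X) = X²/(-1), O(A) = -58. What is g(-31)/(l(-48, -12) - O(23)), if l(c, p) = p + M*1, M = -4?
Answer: -961/42 ≈ -22.881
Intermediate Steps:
l(c, p) = -4 + p (l(c, p) = p - 4*1 = p - 4 = -4 + p)
g(X) = -X² (g(X) = X²*(-1) = -X²)
g(-31)/(l(-48, -12) - O(23)) = (-1*(-31)²)/((-4 - 12) - 1*(-58)) = (-1*961)/(-16 + 58) = -961/42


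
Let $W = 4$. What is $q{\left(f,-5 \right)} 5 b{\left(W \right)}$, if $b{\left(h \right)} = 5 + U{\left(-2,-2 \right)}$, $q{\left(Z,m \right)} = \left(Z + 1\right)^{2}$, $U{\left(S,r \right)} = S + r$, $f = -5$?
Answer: $80$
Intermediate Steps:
$q{\left(Z,m \right)} = \left(1 + Z\right)^{2}$
$b{\left(h \right)} = 1$ ($b{\left(h \right)} = 5 - 4 = 1$)
$q{\left(f,-5 \right)} 5 b{\left(W \right)} = \left(1 - 5\right)^{2} \cdot 5 \cdot 1 = \left(-4\right)^{2} \cdot 5 \cdot 1 = 16 \cdot 5 \cdot 1 = 80 \cdot 1 = 80$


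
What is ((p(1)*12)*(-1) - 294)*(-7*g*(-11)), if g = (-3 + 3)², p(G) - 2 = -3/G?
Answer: 0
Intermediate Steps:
p(G) = 2 - 3/G
g = 0 (g = 0² = 0)
((p(1)*12)*(-1) - 294)*(-7*g*(-11)) = (((2 - 3/1)*12)*(-1) - 294)*(-7*0*(-11)) = (((2 - 3*1)*12)*(-1) - 294)*(0*(-11)) = (((2 - 3)*12)*(-1) - 294)*0 = (-1*12*(-1) - 294)*0 = (-12*(-1) - 294)*0 = (12 - 294)*0 = -282*0 = 0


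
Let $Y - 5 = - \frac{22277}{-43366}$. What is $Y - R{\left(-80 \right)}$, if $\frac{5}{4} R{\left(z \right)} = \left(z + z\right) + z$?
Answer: $\frac{8565379}{43366} \approx 197.51$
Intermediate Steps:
$R{\left(z \right)} = \frac{12 z}{5}$ ($R{\left(z \right)} = \frac{4 \left(\left(z + z\right) + z\right)}{5} = \frac{4 \left(2 z + z\right)}{5} = \frac{4 \cdot 3 z}{5} = \frac{12 z}{5}$)
$Y = \frac{239107}{43366}$ ($Y = 5 - \frac{22277}{-43366} = 5 - - \frac{22277}{43366} = 5 + \frac{22277}{43366} = \frac{239107}{43366} \approx 5.5137$)
$Y - R{\left(-80 \right)} = \frac{239107}{43366} - \frac{12}{5} \left(-80\right) = \frac{239107}{43366} - -192 = \frac{239107}{43366} + 192 = \frac{8565379}{43366}$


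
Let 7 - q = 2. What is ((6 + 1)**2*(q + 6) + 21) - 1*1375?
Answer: -815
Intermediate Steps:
q = 5 (q = 7 - 1*2 = 7 - 2 = 5)
((6 + 1)**2*(q + 6) + 21) - 1*1375 = ((6 + 1)**2*(5 + 6) + 21) - 1*1375 = (7**2*11 + 21) - 1375 = (49*11 + 21) - 1375 = (539 + 21) - 1375 = 560 - 1375 = -815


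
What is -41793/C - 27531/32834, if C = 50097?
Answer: -917150623/548294966 ≈ -1.6727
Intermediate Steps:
-41793/C - 27531/32834 = -41793/50097 - 27531/32834 = -41793*1/50097 - 27531*1/32834 = -13931/16699 - 27531/32834 = -917150623/548294966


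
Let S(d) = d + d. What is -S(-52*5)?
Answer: 520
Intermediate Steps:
S(d) = 2*d
-S(-52*5) = -2*(-52*5) = -2*(-260) = -1*(-520) = 520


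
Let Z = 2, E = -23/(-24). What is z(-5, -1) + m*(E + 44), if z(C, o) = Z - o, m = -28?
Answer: -7535/6 ≈ -1255.8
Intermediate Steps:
E = 23/24 (E = -23*(-1/24) = 23/24 ≈ 0.95833)
z(C, o) = 2 - o
z(-5, -1) + m*(E + 44) = (2 - 1*(-1)) - 28*(23/24 + 44) = (2 + 1) - 28*1079/24 = 3 - 7553/6 = -7535/6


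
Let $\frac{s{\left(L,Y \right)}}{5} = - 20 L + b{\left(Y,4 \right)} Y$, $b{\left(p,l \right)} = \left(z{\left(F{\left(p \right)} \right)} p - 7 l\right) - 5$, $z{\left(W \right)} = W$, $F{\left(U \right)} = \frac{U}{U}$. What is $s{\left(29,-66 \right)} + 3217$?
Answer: $32987$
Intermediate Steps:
$F{\left(U \right)} = 1$
$b{\left(p,l \right)} = -5 + p - 7 l$ ($b{\left(p,l \right)} = \left(1 p - 7 l\right) - 5 = \left(p - 7 l\right) - 5 = -5 + p - 7 l$)
$s{\left(L,Y \right)} = - 100 L + 5 Y \left(-33 + Y\right)$ ($s{\left(L,Y \right)} = 5 \left(- 20 L + \left(-5 + Y - 28\right) Y\right) = 5 \left(- 20 L + \left(-33 + Y\right) Y\right) = 5 \left(- 20 L + Y \left(-33 + Y\right)\right) = - 100 L + 5 Y \left(-33 + Y\right)$)
$s{\left(29,-66 \right)} + 3217 = \left(\left(-100\right) 29 + 5 \left(-66\right) \left(-33 - 66\right)\right) + 3217 = \left(-2900 + 5 \left(-66\right) \left(-99\right)\right) + 3217 = \left(-2900 + 32670\right) + 3217 = 29770 + 3217 = 32987$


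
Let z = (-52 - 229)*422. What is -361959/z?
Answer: 361959/118582 ≈ 3.0524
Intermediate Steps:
z = -118582 (z = -281*422 = -118582)
-361959/z = -361959/(-118582) = -361959*(-1/118582) = 361959/118582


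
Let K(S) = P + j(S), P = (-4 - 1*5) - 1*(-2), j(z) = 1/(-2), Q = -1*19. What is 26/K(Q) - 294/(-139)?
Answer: -2818/2085 ≈ -1.3516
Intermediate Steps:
Q = -19
j(z) = -1/2
P = -7 (P = (-4 - 5) + 2 = -9 + 2 = -7)
K(S) = -15/2 (K(S) = -7 - 1/2 = -15/2)
26/K(Q) - 294/(-139) = 26/(-15/2) - 294/(-139) = 26*(-2/15) - 294*(-1/139) = -52/15 + 294/139 = -2818/2085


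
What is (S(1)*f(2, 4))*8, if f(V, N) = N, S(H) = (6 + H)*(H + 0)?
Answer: 224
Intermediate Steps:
S(H) = H*(6 + H) (S(H) = (6 + H)*H = H*(6 + H))
(S(1)*f(2, 4))*8 = ((1*(6 + 1))*4)*8 = ((1*7)*4)*8 = (7*4)*8 = 28*8 = 224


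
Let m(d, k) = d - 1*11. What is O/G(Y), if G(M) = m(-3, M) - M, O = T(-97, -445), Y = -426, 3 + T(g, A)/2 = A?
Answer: -224/103 ≈ -2.1748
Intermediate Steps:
T(g, A) = -6 + 2*A
m(d, k) = -11 + d (m(d, k) = d - 11 = -11 + d)
O = -896 (O = -6 + 2*(-445) = -6 - 890 = -896)
G(M) = -14 - M (G(M) = (-11 - 3) - M = -14 - M)
O/G(Y) = -896/(-14 - 1*(-426)) = -896/(-14 + 426) = -896/412 = -896*1/412 = -224/103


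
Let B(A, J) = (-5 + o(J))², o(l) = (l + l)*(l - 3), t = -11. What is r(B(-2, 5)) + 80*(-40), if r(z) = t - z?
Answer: -3436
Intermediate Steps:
o(l) = 2*l*(-3 + l) (o(l) = (2*l)*(-3 + l) = 2*l*(-3 + l))
B(A, J) = (-5 + 2*J*(-3 + J))²
r(z) = -11 - z
r(B(-2, 5)) + 80*(-40) = (-11 - (-5 + 2*5*(-3 + 5))²) + 80*(-40) = (-11 - (-5 + 2*5*2)²) - 3200 = (-11 - (-5 + 20)²) - 3200 = (-11 - 1*15²) - 3200 = (-11 - 1*225) - 3200 = (-11 - 225) - 3200 = -236 - 3200 = -3436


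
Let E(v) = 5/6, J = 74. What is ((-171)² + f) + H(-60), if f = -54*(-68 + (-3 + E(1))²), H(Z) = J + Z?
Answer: 65347/2 ≈ 32674.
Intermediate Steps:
E(v) = ⅚ (E(v) = 5*(⅙) = ⅚)
H(Z) = 74 + Z
f = 6837/2 (f = -54*(-68 + (-3 + ⅚)²) = -54*(-68 + (-13/6)²) = -54*(-68 + 169/36) = -54*(-2279/36) = 6837/2 ≈ 3418.5)
((-171)² + f) + H(-60) = ((-171)² + 6837/2) + (74 - 60) = (29241 + 6837/2) + 14 = 65319/2 + 14 = 65347/2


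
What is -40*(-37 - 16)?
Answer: 2120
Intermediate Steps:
-40*(-37 - 16) = -40*(-53) = 2120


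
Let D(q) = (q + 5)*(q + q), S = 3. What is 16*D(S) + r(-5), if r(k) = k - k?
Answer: 768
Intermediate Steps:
r(k) = 0
D(q) = 2*q*(5 + q) (D(q) = (5 + q)*(2*q) = 2*q*(5 + q))
16*D(S) + r(-5) = 16*(2*3*(5 + 3)) + 0 = 16*(2*3*8) + 0 = 16*48 + 0 = 768 + 0 = 768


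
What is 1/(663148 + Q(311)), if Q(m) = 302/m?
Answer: 311/206239330 ≈ 1.5080e-6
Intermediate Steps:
1/(663148 + Q(311)) = 1/(663148 + 302/311) = 1/(206239330/311) = 311/206239330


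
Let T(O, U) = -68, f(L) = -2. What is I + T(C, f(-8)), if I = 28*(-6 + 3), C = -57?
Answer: -152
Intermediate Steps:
I = -84 (I = 28*(-3) = -84)
I + T(C, f(-8)) = -84 - 68 = -152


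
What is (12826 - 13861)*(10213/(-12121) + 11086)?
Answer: -6046343685/527 ≈ -1.1473e+7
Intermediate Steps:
(12826 - 13861)*(10213/(-12121) + 11086) = -1035*(10213*(-1/12121) + 11086) = -1035*(-10213/12121 + 11086) = -1035*134363193/12121 = -6046343685/527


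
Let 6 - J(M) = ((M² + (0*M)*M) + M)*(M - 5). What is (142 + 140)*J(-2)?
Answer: 5640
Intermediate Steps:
J(M) = 6 - (-5 + M)*(M + M²) (J(M) = 6 - ((M² + (0*M)*M) + M)*(M - 5) = 6 - ((M² + 0*M) + M)*(-5 + M) = 6 - ((M² + 0) + M)*(-5 + M) = 6 - (M² + M)*(-5 + M) = 6 - (M + M²)*(-5 + M) = 6 - (-5 + M)*(M + M²))
(142 + 140)*J(-2) = (142 + 140)*(6 - 1*(-2)³ + 4*(-2)² + 5*(-2)) = 282*(6 - 1*(-8) + 4*4 - 10) = 282*(6 + 8 + 16 - 10) = 282*20 = 5640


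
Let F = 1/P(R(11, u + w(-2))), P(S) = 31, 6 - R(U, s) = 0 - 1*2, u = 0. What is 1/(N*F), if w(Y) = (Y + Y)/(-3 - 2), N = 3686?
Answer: 31/3686 ≈ 0.0084102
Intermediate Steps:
w(Y) = -2*Y/5 (w(Y) = (2*Y)/(-5) = (2*Y)*(-⅕) = -2*Y/5)
R(U, s) = 8 (R(U, s) = 6 - (0 - 1*2) = 6 - (0 - 2) = 6 - 1*(-2) = 6 + 2 = 8)
F = 1/31 ≈ 0.032258
1/(N*F) = 1/(3686*(1/31)) = (1/3686)*31 = 31/3686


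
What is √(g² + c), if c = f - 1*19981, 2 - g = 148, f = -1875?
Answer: 6*I*√15 ≈ 23.238*I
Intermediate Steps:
g = -146 (g = 2 - 1*148 = 2 - 148 = -146)
c = -21856 (c = -1875 - 1*19981 = -1875 - 19981 = -21856)
√(g² + c) = √((-146)² - 21856) = √(21316 - 21856) = √(-540) = 6*I*√15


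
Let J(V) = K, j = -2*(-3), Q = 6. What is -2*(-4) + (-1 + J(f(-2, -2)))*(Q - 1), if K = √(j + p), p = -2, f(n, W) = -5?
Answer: 13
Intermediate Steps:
j = 6
K = 2 (K = √(6 - 2) = √4 = 2)
J(V) = 2
-2*(-4) + (-1 + J(f(-2, -2)))*(Q - 1) = -2*(-4) + (-1 + 2)*(6 - 1) = 8 + 1*5 = 8 + 5 = 13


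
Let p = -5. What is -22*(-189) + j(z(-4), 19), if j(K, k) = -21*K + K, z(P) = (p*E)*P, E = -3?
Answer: 5358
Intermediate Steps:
z(P) = 15*P (z(P) = (-5*(-3))*P = 15*P)
j(K, k) = -20*K
-22*(-189) + j(z(-4), 19) = -22*(-189) - 300*(-4) = 4158 - 20*(-60) = 4158 + 1200 = 5358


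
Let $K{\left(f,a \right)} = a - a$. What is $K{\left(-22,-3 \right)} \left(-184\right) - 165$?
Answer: $-165$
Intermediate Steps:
$K{\left(f,a \right)} = 0$
$K{\left(-22,-3 \right)} \left(-184\right) - 165 = 0 \left(-184\right) - 165 = 0 - 165 = -165$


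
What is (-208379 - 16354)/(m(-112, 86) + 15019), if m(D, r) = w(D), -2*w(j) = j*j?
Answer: -224733/8747 ≈ -25.693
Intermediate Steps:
w(j) = -j²/2 (w(j) = -j*j/2 = -j²/2)
m(D, r) = -D²/2
(-208379 - 16354)/(m(-112, 86) + 15019) = (-208379 - 16354)/(-½*(-112)² + 15019) = -224733/(-½*12544 + 15019) = -224733/(-6272 + 15019) = -224733/8747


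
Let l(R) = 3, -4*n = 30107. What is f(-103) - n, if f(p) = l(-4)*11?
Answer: 30239/4 ≈ 7559.8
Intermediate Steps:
n = -30107/4 (n = -¼*30107 = -30107/4 ≈ -7526.8)
f(p) = 33 (f(p) = 3*11 = 33)
f(-103) - n = 33 - 1*(-30107/4) = 33 + 30107/4 = 30239/4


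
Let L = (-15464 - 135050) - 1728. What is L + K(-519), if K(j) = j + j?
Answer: -153280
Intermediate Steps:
L = -152242 (L = -150514 - 1728 = -152242)
K(j) = 2*j
L + K(-519) = -152242 + 2*(-519) = -152242 - 1038 = -153280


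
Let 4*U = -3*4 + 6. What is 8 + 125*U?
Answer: -359/2 ≈ -179.50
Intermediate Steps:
U = -3/2 (U = (-3*4 + 6)/4 = (-12 + 6)/4 = (¼)*(-6) = -3/2 ≈ -1.5000)
8 + 125*U = 8 + 125*(-3/2) = 8 - 375/2 = -359/2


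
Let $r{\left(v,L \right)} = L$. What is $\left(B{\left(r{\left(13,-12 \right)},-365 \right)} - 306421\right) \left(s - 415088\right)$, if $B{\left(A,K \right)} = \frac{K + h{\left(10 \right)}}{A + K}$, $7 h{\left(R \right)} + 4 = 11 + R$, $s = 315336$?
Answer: $\frac{80663704764712}{2639} \approx 3.0566 \cdot 10^{10}$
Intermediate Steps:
$h{\left(R \right)} = 1 + \frac{R}{7}$ ($h{\left(R \right)} = - \frac{4}{7} + \frac{11 + R}{7} = - \frac{4}{7} + \left(\frac{11}{7} + \frac{R}{7}\right) = 1 + \frac{R}{7}$)
$B{\left(A,K \right)} = \frac{\frac{17}{7} + K}{A + K}$ ($B{\left(A,K \right)} = \frac{K + \left(1 + \frac{1}{7} \cdot 10\right)}{A + K} = \frac{K + \left(1 + \frac{10}{7}\right)}{A + K} = \frac{K + \frac{17}{7}}{A + K} = \frac{\frac{17}{7} + K}{A + K}$)
$\left(B{\left(r{\left(13,-12 \right)},-365 \right)} - 306421\right) \left(s - 415088\right) = \left(\frac{\frac{17}{7} - 365}{-12 - 365} - 306421\right) \left(315336 - 415088\right) = \left(\frac{1}{-377} \left(- \frac{2538}{7}\right) - 306421\right) \left(-99752\right) = \left(\left(- \frac{1}{377}\right) \left(- \frac{2538}{7}\right) - 306421\right) \left(-99752\right) = \left(\frac{2538}{2639} - 306421\right) \left(-99752\right) = \left(- \frac{808642481}{2639}\right) \left(-99752\right) = \frac{80663704764712}{2639}$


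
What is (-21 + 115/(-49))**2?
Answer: 1308736/2401 ≈ 545.08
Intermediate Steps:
(-21 + 115/(-49))**2 = (-21 + 115*(-1/49))**2 = (-21 - 115/49)**2 = (-1144/49)**2 = 1308736/2401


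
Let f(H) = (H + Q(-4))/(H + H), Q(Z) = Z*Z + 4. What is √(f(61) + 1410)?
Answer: √20996322/122 ≈ 37.559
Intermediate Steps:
Q(Z) = 4 + Z² (Q(Z) = Z² + 4 = 4 + Z²)
f(H) = (20 + H)/(2*H) (f(H) = (H + (4 + (-4)²))/(H + H) = (H + (4 + 16))/((2*H)) = (H + 20)*(1/(2*H)) = (20 + H)*(1/(2*H)) = (20 + H)/(2*H))
√(f(61) + 1410) = √((½)*(20 + 61)/61 + 1410) = √((½)*(1/61)*81 + 1410) = √(81/122 + 1410) = √(172101/122) = √20996322/122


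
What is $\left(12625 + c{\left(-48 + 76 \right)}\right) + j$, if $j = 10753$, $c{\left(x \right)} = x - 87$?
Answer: $23319$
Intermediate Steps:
$c{\left(x \right)} = -87 + x$ ($c{\left(x \right)} = x - 87 = -87 + x$)
$\left(12625 + c{\left(-48 + 76 \right)}\right) + j = \left(12625 + \left(-87 + \left(-48 + 76\right)\right)\right) + 10753 = \left(12625 + \left(-87 + 28\right)\right) + 10753 = \left(12625 - 59\right) + 10753 = 12566 + 10753 = 23319$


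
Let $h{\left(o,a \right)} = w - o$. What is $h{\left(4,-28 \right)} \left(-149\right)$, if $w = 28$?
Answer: $-3576$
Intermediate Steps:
$h{\left(o,a \right)} = 28 - o$
$h{\left(4,-28 \right)} \left(-149\right) = \left(28 - 4\right) \left(-149\right) = 24 \left(-149\right) = -3576$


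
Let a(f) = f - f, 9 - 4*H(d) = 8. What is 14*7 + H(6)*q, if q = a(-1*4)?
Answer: 98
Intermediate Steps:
H(d) = ¼ (H(d) = 9/4 - ¼*8 = 9/4 - 2 = ¼)
a(f) = 0
q = 0
14*7 + H(6)*q = 14*7 + (¼)*0 = 98 + 0 = 98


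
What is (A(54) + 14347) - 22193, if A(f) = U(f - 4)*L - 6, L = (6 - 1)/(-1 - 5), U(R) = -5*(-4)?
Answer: -23606/3 ≈ -7868.7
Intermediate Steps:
U(R) = 20
L = -⅚ (L = 5/(-6) = 5*(-⅙) = -⅚ ≈ -0.83333)
A(f) = -68/3 (A(f) = 20*(-⅚) - 6 = -50/3 - 6 = -68/3)
(A(54) + 14347) - 22193 = (-68/3 + 14347) - 22193 = 42973/3 - 22193 = -23606/3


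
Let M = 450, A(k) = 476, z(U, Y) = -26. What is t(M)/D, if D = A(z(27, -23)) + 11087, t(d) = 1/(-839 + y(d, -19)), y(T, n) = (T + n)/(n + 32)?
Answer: -13/121133988 ≈ -1.0732e-7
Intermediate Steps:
y(T, n) = (T + n)/(32 + n)
t(d) = 1/(-10926/13 + d/13) (t(d) = 1/(-839 + (d - 19)/(32 - 19)) = 1/(-839 + (-19 + d)/13) = 1/(-839 + (-19/13 + d/13)) = 1/(-10926/13 + d/13))
D = 11563 (D = 476 + 11087 = 11563)
t(M)/D = (13/(-10926 + 450))/11563 = (13/(-10476))*(1/11563) = (13*(-1/10476))*(1/11563) = -13/10476*1/11563 = -13/121133988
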